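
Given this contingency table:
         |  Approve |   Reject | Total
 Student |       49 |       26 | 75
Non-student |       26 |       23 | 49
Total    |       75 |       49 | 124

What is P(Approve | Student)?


P(Approve | Student) = 49/(49+26) = 49/75

P(Approve|Student) = 49/75 ≈ 65.33%


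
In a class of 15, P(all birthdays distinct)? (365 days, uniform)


P(all different) = Π(365-i)/365 for i=0..14
= (365/365)×(364/365)×...×(351/365)
= 0.747099

P ≈ 0.7471 ≈ 74.71%


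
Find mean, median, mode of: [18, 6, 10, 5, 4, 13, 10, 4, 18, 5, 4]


Sorted: [4, 4, 4, 5, 5, 6, 10, 10, 13, 18, 18]
Mean = 97/11
Median = 6
Freq: {18: 2, 6: 1, 10: 2, 5: 2, 4: 3, 13: 1}
Mode: [4]

Mean=97/11, Median=6, Mode=4


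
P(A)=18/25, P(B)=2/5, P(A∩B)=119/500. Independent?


P(A)×P(B) = 36/125
P(A∩B) = 119/500
Not equal → NOT independent

No, not independent


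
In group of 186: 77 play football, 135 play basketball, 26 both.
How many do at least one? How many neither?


|A∪B| = 77+135-26 = 186
Neither = 186-186 = 0

At least one: 186; Neither: 0


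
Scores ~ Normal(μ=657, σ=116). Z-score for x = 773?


z = (x - μ)/σ = (773 - 657)/116 = 1.0

z = 1.0


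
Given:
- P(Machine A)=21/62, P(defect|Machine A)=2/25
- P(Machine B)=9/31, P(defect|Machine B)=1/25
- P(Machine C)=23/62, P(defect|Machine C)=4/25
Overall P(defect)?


P(B) = Σ P(B|Aᵢ)×P(Aᵢ)
  2/25×21/62 = 21/775
  1/25×9/31 = 9/775
  4/25×23/62 = 46/775
Sum = 76/775

P(defect) = 76/775 ≈ 9.81%


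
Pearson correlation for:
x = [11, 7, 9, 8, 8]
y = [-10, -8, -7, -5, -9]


n=5, Σx=43, Σy=-39, Σxy=-341, Σx²=379, Σy²=319
r = (5×(-341) - 43×(-39))/√((5×379 - 43²)(5×319 - (-39)²))
= -28/√(46×74) = -28/√3404 ≈ -28/58.3438 ≈ -0.4799

r ≈ -0.4799


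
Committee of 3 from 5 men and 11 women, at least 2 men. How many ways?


Count by #men:
  2M,1W: C(5,2)×C(11,1)=110
  3M,0W: C(5,3)×C(11,0)=10
Total = 120

120


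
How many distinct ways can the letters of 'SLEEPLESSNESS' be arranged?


Letters: 13, freq: {'S': 5, 'L': 2, 'E': 4, 'P': 1, 'N': 1}
13!/(5!×2!×4!×1!×1!) = 6227020800/5760 = 1081080

1081080


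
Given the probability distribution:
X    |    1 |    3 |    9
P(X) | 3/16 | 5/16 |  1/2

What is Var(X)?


E[X] = 45/8
E[X²] = 87/2
Var(X) = E[X²] - (E[X])² = 87/2 - 2025/64 = 759/64

Var(X) = 759/64 ≈ 11.8594


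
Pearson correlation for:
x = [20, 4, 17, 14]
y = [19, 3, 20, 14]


n=4, Σx=55, Σy=56, Σxy=928, Σx²=901, Σy²=966
r = (4×928 - 55×56)/√((4×901 - 55²)(4×966 - 56²))
= 632/√(579×728) = 632/√421512 ≈ 632/649.2396 ≈ 0.9734

r ≈ 0.9734


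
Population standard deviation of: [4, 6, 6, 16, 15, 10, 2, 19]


Mean = 78/8 = 39/4
  (4-39/4)²=529/16
  (6-39/4)²=225/16
  (6-39/4)²=225/16
  (16-39/4)²=625/16
  (15-39/4)²=441/16
  (10-39/4)²=1/16
  (2-39/4)²=961/16
  (19-39/4)²=1369/16
Σ(x-μ)² = 547/2
σ² = (547/2)/8 = 547/16

σ = √(547/16) ≈ 5.8470


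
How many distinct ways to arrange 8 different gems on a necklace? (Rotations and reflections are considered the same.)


Free circular arrangements: rotations and reflections both identified.
(n-1)!/2 = 7!/2 = 5040/2 = 2520

2520


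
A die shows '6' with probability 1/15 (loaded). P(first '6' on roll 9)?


Geometric: P(X=9) = (1-p)^(k-1)×p = (14/15)^8×1/15 = 1475789056/38443359375

P(X=9) = 1475789056/38443359375 ≈ 3.84%


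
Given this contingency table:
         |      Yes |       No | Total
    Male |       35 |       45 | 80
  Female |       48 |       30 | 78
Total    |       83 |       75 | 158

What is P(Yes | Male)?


P(Yes | Male) = 35/(35+45) = 35/80 = 7/16

P(Yes|Male) = 7/16 ≈ 43.75%


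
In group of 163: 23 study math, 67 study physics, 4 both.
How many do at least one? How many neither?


|A∪B| = 23+67-4 = 86
Neither = 163-86 = 77

At least one: 86; Neither: 77


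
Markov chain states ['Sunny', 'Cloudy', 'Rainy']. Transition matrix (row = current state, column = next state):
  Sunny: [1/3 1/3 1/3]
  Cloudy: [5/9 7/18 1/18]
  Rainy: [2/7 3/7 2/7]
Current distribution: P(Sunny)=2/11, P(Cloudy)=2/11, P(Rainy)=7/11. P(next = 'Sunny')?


P(next=Sunny) = Σᵢ P(now=i)×P(i→Sunny)
= 2/11×1/3 + 2/11×5/9 + 7/11×2/7
= 2/33 + 10/99 + 2/11 = 34/99

P = 34/99 ≈ 0.3434


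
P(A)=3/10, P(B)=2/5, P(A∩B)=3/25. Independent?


P(A)×P(B) = 3/25
P(A∩B) = 3/25
Equal ✓ → Independent

Yes, independent


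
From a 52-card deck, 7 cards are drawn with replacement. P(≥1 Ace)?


P(not a Ace) = 48/52 = 12/13
P(none in 7 draws) = (12/13)^7 = 35831808/62748517
P(≥1 Ace) = 1 - 35831808/62748517 = 26916709/62748517

P = 26916709/62748517 ≈ 42.90%


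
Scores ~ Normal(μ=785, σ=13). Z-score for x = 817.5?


z = (x - μ)/σ = (817.5 - 785)/13 = 2.5

z = 2.5


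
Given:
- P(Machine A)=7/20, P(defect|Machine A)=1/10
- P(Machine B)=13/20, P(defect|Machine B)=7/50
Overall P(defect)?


P(B) = Σ P(B|Aᵢ)×P(Aᵢ)
  1/10×7/20 = 7/200
  7/50×13/20 = 91/1000
Sum = 63/500

P(defect) = 63/500 ≈ 12.60%


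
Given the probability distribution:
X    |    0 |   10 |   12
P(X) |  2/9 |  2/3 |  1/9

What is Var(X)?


E[X] = 8
E[X²] = 248/3
Var(X) = E[X²] - (E[X])² = 248/3 - 64 = 56/3

Var(X) = 56/3 ≈ 18.6667


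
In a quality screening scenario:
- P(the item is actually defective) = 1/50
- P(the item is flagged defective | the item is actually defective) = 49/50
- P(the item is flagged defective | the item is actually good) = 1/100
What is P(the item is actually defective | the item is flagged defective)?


Using Bayes' theorem:
P(A|B) = P(B|A)·P(A) / P(B)

P(the item is flagged defective) = 49/50 × 1/50 + 1/100 × 49/50
= 49/2500 + 49/5000 = 147/5000

P(the item is actually defective|the item is flagged defective) = (49/2500) / (147/5000) = 2/3

P(the item is actually defective|the item is flagged defective) = 2/3 ≈ 66.67%


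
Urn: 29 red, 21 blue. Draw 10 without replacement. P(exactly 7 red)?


Hypergeometric: C(29,7)×C(21,3)/C(50,10)
= 1560780×1330/10272278170 = 1289340/6380297

P(X=7) = 1289340/6380297 ≈ 20.21%


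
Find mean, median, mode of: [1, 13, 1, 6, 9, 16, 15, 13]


Sorted: [1, 1, 6, 9, 13, 13, 15, 16]
Mean = 74/8 = 37/4
Median = 11
Freq: {1: 2, 13: 2, 6: 1, 9: 1, 16: 1, 15: 1}
Mode: [1, 13]

Mean=37/4, Median=11, Mode=[1, 13]


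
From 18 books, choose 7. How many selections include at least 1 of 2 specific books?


Complement: C(18,7) - C(16,7) = 31824 - 11440 = 20384

20384


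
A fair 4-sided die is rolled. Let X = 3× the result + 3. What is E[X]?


E[die] = (1+4)/2 = 5/2
E[X] = 3×5/2 + 3 = 21/2

E[X] = 21/2


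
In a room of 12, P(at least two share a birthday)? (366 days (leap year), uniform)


P(all different) = Π(366-i)/366 for i=0..11
= 0.833396
P(match) = 1 - 0.833396 = 0.166604

P ≈ 0.1666 ≈ 16.66%


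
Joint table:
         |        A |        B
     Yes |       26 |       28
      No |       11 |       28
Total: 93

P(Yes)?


P(Yes) = (26+28)/93 = 54/93 = 18/31

P(Yes) = 18/31 ≈ 58.06%


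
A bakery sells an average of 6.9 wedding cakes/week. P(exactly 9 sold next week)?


Poisson(λ=6.9): P(X=9) = e^(-λ)×λ^k/k!
= e^(-6.9) × 6.9^9 / 9!
≈ 0.001007785429 × 35452087.8356 / 362880 ≈ 0.098457

P(X=9) ≈ 0.098457 ≈ 9.85%


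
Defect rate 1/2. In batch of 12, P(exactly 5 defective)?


Binomial: P(X=5) = C(12,5)×p^5×(1-p)^7
= 792 × 1/32 × 1/128 = 99/512

P(X=5) = 99/512 ≈ 19.34%


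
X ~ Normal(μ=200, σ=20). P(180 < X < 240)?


z₁=(180-200)/20=-1.0, z₂=(240-200)/20=2.0
P = Φ(2.0) - Φ(-1.0) = 0.977250 - 0.158655 = 0.818595 ≈ 0.8186

P(180 < X < 240) ≈ 0.8186


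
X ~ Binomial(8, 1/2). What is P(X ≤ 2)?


P(X ≤ 2) = Σ P(X=i) for i=0..2
P(X=0) = 1/256
P(X=1) = 1/32
P(X=2) = 7/64
Sum = 37/256

P(X ≤ 2) = 37/256 ≈ 14.45%


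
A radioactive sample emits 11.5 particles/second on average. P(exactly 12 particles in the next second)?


Poisson(λ=11.5): P(X=12) = e^(-λ)×λ^k/k!
= e^(-11.5) × 11.5^12 / 12!
≈ 1.01300936e-05 × 5.35025010547e+12 / 479001600 ≈ 0.113149

P(X=12) ≈ 0.113149 ≈ 11.31%


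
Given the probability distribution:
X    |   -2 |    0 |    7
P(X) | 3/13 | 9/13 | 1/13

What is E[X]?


E[X] = Σ x·P(X=x)
= (-2)×(3/13) + (0)×(9/13) + (7)×(1/13)
= 1/13

E[X] = 1/13


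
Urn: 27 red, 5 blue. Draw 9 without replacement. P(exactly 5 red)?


Hypergeometric: C(27,5)×C(5,4)/C(32,9)
= 80730×5/28048800 = 207/14384

P(X=5) = 207/14384 ≈ 1.44%


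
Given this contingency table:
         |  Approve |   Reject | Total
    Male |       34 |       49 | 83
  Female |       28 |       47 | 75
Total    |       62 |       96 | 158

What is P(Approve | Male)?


P(Approve | Male) = 34/(34+49) = 34/83

P(Approve|Male) = 34/83 ≈ 40.96%


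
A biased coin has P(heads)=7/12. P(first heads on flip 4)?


Geometric: P(X=4) = (1-p)^(k-1)×p = (5/12)^3×7/12 = 875/20736

P(X=4) = 875/20736 ≈ 4.22%


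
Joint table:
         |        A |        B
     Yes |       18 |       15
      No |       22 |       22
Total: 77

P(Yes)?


P(Yes) = (18+15)/77 = 33/77 = 3/7

P(Yes) = 3/7 ≈ 42.86%


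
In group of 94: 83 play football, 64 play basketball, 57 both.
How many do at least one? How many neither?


|A∪B| = 83+64-57 = 90
Neither = 94-90 = 4

At least one: 90; Neither: 4


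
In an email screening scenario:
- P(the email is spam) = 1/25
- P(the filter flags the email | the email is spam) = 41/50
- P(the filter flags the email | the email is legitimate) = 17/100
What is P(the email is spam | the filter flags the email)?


Using Bayes' theorem:
P(A|B) = P(B|A)·P(A) / P(B)

P(the filter flags the email) = 41/50 × 1/25 + 17/100 × 24/25
= 41/1250 + 102/625 = 49/250

P(the email is spam|the filter flags the email) = (41/1250) / (49/250) = 41/245

P(the email is spam|the filter flags the email) = 41/245 ≈ 16.73%


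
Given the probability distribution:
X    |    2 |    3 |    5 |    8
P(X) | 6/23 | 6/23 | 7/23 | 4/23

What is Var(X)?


E[X] = 97/23
E[X²] = 509/23
Var(X) = E[X²] - (E[X])² = 509/23 - 9409/529 = 2298/529

Var(X) = 2298/529 ≈ 4.3440


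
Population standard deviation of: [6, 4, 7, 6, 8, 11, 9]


Mean = 51/7
  (6-51/7)²=81/49
  (4-51/7)²=529/49
  (7-51/7)²=4/49
  (6-51/7)²=81/49
  (8-51/7)²=25/49
  (11-51/7)²=676/49
  (9-51/7)²=144/49
Σ(x-μ)² = 220/7
σ² = (220/7)/7 = 220/49

σ = √(220/49) ≈ 2.1189


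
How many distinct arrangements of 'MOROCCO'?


Letters: 7, freq: {'M': 1, 'O': 3, 'R': 1, 'C': 2}
7!/(1!×3!×1!×2!) = 5040/12 = 420

420


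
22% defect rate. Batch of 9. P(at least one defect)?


P(all good) = (39/50)^9 = 208728361158759/1953125000000000
P(≥1 defect) = 1744396638841241/1953125000000000

P = 1744396638841241/1953125000000000 ≈ 89.31%


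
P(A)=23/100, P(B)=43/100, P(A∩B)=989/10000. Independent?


P(A)×P(B) = 989/10000
P(A∩B) = 989/10000
Equal ✓ → Independent

Yes, independent


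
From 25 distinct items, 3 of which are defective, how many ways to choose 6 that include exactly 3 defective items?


Choose 3 of the 3 defective items and 3 of the other 22 items:
C(3,3)×C(22,3) = 1×1540 = 1540

1540


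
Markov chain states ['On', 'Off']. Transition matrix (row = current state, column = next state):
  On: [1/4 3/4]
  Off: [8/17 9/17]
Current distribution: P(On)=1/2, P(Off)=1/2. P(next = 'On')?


P(next=On) = Σᵢ P(now=i)×P(i→On)
= 1/2×1/4 + 1/2×8/17
= 1/8 + 4/17 = 49/136

P = 49/136 ≈ 0.3603


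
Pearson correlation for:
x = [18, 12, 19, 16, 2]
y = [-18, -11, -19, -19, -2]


n=5, Σx=67, Σy=-69, Σxy=-1125, Σx²=1089, Σy²=1171
r = (5×(-1125) - 67×(-69))/√((5×1089 - 67²)(5×1171 - (-69)²))
= -1002/√(956×1094) = -1002/√1045864 ≈ -1002/1022.6749 ≈ -0.9798

r ≈ -0.9798


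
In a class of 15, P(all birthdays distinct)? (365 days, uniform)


P(all different) = Π(365-i)/365 for i=0..14
= (365/365)×(364/365)×...×(351/365)
= 0.747099

P ≈ 0.7471 ≈ 74.71%


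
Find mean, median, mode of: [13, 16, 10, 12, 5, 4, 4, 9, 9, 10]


Sorted: [4, 4, 5, 9, 9, 10, 10, 12, 13, 16]
Mean = 92/10 = 46/5
Median = 19/2
Freq: {13: 1, 16: 1, 10: 2, 12: 1, 5: 1, 4: 2, 9: 2}
Mode: [4, 9, 10]

Mean=46/5, Median=19/2, Mode=[4, 9, 10]


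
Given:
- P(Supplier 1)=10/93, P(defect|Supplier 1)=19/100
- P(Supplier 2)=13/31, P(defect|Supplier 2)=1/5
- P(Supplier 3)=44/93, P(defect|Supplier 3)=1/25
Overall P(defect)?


P(B) = Σ P(B|Aᵢ)×P(Aᵢ)
  19/100×10/93 = 19/930
  1/5×13/31 = 13/155
  1/25×44/93 = 44/2325
Sum = 191/1550

P(defect) = 191/1550 ≈ 12.32%


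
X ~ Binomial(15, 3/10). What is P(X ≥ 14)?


P(X ≥ 14) = Σ P(X=i) for i=14..15
P(X=14) = 100442349/200000000000000
P(X=15) = 14348907/1000000000000000
Sum = 129140163/250000000000000

P(X ≥ 14) = 129140163/250000000000000 ≈ 0.00%


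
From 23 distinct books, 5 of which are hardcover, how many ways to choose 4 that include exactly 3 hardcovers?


Choose 3 of the 5 hardcovers and 1 of the other 18 books:
C(5,3)×C(18,1) = 10×18 = 180

180


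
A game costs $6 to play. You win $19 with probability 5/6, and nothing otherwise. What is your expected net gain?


E[gain] = (19-6)×5/6 + (-6)×1/6
= 65/6 - 1 = 59/6

Expected net gain = $59/6 ≈ $9.83


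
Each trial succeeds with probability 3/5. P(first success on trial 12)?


Geometric: P(X=12) = (1-p)^(k-1)×p = (2/5)^11×3/5 = 6144/244140625

P(X=12) = 6144/244140625 ≈ 0.00%


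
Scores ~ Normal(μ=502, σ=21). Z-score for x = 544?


z = (x - μ)/σ = (544 - 502)/21 = 2.0

z = 2.0


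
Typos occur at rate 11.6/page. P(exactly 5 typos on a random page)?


Poisson(λ=11.6): P(X=5) = e^(-λ)×λ^k/k!
= e^(-11.6) × 11.6^5 / 5!
≈ 9.166087736e-06 × 210034.16576 / 120 ≈ 0.016043

P(X=5) ≈ 0.016043 ≈ 1.60%


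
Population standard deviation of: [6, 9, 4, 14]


Mean = 33/4
  (6-33/4)²=81/16
  (9-33/4)²=9/16
  (4-33/4)²=289/16
  (14-33/4)²=529/16
Σ(x-μ)² = 227/4
σ² = (227/4)/4 = 227/16

σ = √(227/16) ≈ 3.7666


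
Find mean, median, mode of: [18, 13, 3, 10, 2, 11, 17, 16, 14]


Sorted: [2, 3, 10, 11, 13, 14, 16, 17, 18]
Mean = 104/9
Median = 13
Freq: {18: 1, 13: 1, 3: 1, 10: 1, 2: 1, 11: 1, 17: 1, 16: 1, 14: 1}
Mode: No mode

Mean=104/9, Median=13, Mode=No mode


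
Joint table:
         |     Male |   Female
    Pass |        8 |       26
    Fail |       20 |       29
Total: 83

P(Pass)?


P(Pass) = (8+26)/83 = 34/83

P(Pass) = 34/83 ≈ 40.96%


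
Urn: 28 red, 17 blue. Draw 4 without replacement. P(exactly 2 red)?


Hypergeometric: C(28,2)×C(17,2)/C(45,4)
= 378×136/148995 = 816/2365

P(X=2) = 816/2365 ≈ 34.50%


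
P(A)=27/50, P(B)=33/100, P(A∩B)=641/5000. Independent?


P(A)×P(B) = 891/5000
P(A∩B) = 641/5000
Not equal → NOT independent

No, not independent


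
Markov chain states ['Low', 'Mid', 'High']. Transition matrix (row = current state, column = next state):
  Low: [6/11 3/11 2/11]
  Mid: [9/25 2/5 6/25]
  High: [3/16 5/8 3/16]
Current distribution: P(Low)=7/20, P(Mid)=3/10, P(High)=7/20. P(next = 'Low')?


P(next=Low) = Σᵢ P(now=i)×P(i→Low)
= 7/20×6/11 + 3/10×9/25 + 7/20×3/16
= 21/110 + 27/250 + 21/320 = 32079/88000

P = 32079/88000 ≈ 0.3645


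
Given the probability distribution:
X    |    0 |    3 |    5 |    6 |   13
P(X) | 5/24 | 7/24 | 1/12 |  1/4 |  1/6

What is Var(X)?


E[X] = 119/24
E[X²] = 335/8
Var(X) = E[X²] - (E[X])² = 335/8 - 14161/576 = 9959/576

Var(X) = 9959/576 ≈ 17.2899


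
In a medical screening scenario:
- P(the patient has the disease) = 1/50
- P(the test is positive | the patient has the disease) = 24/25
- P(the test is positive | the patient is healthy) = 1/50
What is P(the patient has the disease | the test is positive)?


Using Bayes' theorem:
P(A|B) = P(B|A)·P(A) / P(B)

P(the test is positive) = 24/25 × 1/50 + 1/50 × 49/50
= 12/625 + 49/2500 = 97/2500

P(the patient has the disease|the test is positive) = (12/625) / (97/2500) = 48/97

P(the patient has the disease|the test is positive) = 48/97 ≈ 49.48%


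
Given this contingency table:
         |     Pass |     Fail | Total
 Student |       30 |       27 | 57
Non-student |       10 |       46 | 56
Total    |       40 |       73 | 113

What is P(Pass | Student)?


P(Pass | Student) = 30/(30+27) = 30/57 = 10/19

P(Pass|Student) = 10/19 ≈ 52.63%


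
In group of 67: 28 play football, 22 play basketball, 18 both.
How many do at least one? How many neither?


|A∪B| = 28+22-18 = 32
Neither = 67-32 = 35

At least one: 32; Neither: 35


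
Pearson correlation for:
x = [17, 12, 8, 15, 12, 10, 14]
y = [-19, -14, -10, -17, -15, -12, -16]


n=7, Σx=88, Σy=-103, Σxy=-1350, Σx²=1162, Σy²=1571
r = (7×(-1350) - 88×(-103))/√((7×1162 - 88²)(7×1571 - (-103)²))
= -386/√(390×388) = -386/√151320 ≈ -386/388.9987 ≈ -0.9923

r ≈ -0.9923


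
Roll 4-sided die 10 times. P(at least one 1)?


P(no 1)^10 = (3/4)^10 = 59049/1048576
P(≥1) = 1 - 59049/1048576 = 989527/1048576

P = 989527/1048576 ≈ 94.37%


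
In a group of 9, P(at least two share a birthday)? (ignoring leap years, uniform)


P(all different) = Π(365-i)/365 for i=0..8
= 0.905376
P(match) = 1 - 0.905376 = 0.094624

P ≈ 0.0946 ≈ 9.46%


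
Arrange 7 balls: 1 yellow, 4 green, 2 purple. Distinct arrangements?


7!/(1!×4!×2!) = 105

105


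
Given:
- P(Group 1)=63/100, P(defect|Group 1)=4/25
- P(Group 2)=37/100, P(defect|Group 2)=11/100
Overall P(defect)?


P(B) = Σ P(B|Aᵢ)×P(Aᵢ)
  4/25×63/100 = 63/625
  11/100×37/100 = 407/10000
Sum = 283/2000

P(defect) = 283/2000 ≈ 14.15%


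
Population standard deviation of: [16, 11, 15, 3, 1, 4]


Mean = 50/6 = 25/3
  (16-25/3)²=529/9
  (11-25/3)²=64/9
  (15-25/3)²=400/9
  (3-25/3)²=256/9
  (1-25/3)²=484/9
  (4-25/3)²=169/9
Σ(x-μ)² = 634/3
σ² = (634/3)/6 = 317/9

σ = √(317/9) ≈ 5.9348


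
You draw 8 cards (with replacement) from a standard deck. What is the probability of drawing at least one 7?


P(not a 7) = 48/52 = 12/13
P(none in 8 draws) = (12/13)^8 = 429981696/815730721
P(≥1 7) = 1 - 429981696/815730721 = 385749025/815730721

P = 385749025/815730721 ≈ 47.29%


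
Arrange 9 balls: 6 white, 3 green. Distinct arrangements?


9!/(6!×3!) = 84

84


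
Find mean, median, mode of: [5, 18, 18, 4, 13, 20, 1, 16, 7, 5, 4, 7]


Sorted: [1, 4, 4, 5, 5, 7, 7, 13, 16, 18, 18, 20]
Mean = 118/12 = 59/6
Median = 7
Freq: {5: 2, 18: 2, 4: 2, 13: 1, 20: 1, 1: 1, 16: 1, 7: 2}
Mode: [4, 5, 7, 18]

Mean=59/6, Median=7, Mode=[4, 5, 7, 18]


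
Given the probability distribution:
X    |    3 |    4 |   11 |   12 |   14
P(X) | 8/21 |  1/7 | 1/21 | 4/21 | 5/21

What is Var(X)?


E[X] = 55/7
E[X²] = 599/7
Var(X) = E[X²] - (E[X])² = 599/7 - 3025/49 = 1168/49

Var(X) = 1168/49 ≈ 23.8367


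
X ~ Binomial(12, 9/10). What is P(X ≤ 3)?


P(X ≤ 3) = Σ P(X=i) for i=0..3
P(X=0) = 1/1000000000000
P(X=1) = 27/250000000000
P(X=2) = 2673/500000000000
P(X=3) = 8019/50000000000
Sum = 33167/200000000000

P(X ≤ 3) = 33167/200000000000 ≈ 0.00%


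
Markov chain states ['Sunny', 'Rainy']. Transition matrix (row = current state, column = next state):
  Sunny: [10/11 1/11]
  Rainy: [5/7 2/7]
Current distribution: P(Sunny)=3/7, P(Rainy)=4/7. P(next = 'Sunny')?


P(next=Sunny) = Σᵢ P(now=i)×P(i→Sunny)
= 3/7×10/11 + 4/7×5/7
= 30/77 + 20/49 = 430/539

P = 430/539 ≈ 0.7978


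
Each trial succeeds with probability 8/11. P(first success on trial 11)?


Geometric: P(X=11) = (1-p)^(k-1)×p = (3/11)^10×8/11 = 472392/285311670611

P(X=11) = 472392/285311670611 ≈ 0.00%


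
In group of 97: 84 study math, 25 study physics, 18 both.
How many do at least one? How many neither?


|A∪B| = 84+25-18 = 91
Neither = 97-91 = 6

At least one: 91; Neither: 6


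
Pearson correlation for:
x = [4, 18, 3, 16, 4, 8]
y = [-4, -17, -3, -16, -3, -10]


n=6, Σx=53, Σy=-53, Σxy=-679, Σx²=685, Σy²=679
r = (6×(-679) - 53×(-53))/√((6×685 - 53²)(6×679 - (-53)²))
= -1265/√(1301×1265) = -1265/√1645765 ≈ -1265/1282.8737 ≈ -0.9861

r ≈ -0.9861


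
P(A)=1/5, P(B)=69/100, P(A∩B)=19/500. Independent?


P(A)×P(B) = 69/500
P(A∩B) = 19/500
Not equal → NOT independent

No, not independent


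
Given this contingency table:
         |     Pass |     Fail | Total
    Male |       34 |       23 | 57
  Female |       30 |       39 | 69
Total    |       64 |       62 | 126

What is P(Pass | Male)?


P(Pass | Male) = 34/(34+23) = 34/57

P(Pass|Male) = 34/57 ≈ 59.65%


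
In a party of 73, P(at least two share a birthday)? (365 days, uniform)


P(all different) = Π(365-i)/365 for i=0..72
= 0.000439
P(match) = 1 - 0.000439 = 0.999561

P ≈ 0.9996 ≈ 99.96%


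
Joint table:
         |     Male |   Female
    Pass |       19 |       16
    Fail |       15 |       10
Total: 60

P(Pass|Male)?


P(Pass|Male) = 19/(19+15) = 19/34

P = 19/34 ≈ 55.88%


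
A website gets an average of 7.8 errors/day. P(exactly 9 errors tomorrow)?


Poisson(λ=7.8): P(X=9) = e^(-λ)×λ^k/k!
= e^(-7.8) × 7.8^9 / 9!
≈ 0.000409734979 × 106868920.913 / 362880 ≈ 0.120668

P(X=9) ≈ 0.120668 ≈ 12.07%


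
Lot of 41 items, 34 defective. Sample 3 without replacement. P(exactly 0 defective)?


Hypergeometric: C(34,0)×C(7,3)/C(41,3)
= 1×35/10660 = 7/2132

P(X=0) = 7/2132 ≈ 0.33%


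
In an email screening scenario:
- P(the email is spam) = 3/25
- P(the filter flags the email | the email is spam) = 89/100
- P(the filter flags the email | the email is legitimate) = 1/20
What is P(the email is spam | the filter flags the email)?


Using Bayes' theorem:
P(A|B) = P(B|A)·P(A) / P(B)

P(the filter flags the email) = 89/100 × 3/25 + 1/20 × 22/25
= 267/2500 + 11/250 = 377/2500

P(the email is spam|the filter flags the email) = (267/2500) / (377/2500) = 267/377

P(the email is spam|the filter flags the email) = 267/377 ≈ 70.82%


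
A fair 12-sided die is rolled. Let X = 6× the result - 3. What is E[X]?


E[die] = (1+12)/2 = 13/2
E[X] = 6×13/2 - 3 = 36

E[X] = 36


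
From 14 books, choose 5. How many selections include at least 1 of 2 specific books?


Complement: C(14,5) - C(12,5) = 2002 - 792 = 1210

1210


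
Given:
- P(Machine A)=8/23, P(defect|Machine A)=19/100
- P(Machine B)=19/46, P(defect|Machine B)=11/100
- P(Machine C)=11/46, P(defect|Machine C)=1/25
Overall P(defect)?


P(B) = Σ P(B|Aᵢ)×P(Aᵢ)
  19/100×8/23 = 38/575
  11/100×19/46 = 209/4600
  1/25×11/46 = 11/1150
Sum = 557/4600

P(defect) = 557/4600 ≈ 12.11%


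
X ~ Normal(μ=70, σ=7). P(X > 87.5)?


z = (87.5-70)/7 = 2.5
P(X > 87.5) = 1 - P(Z ≤ 2.5) = 1 - 0.9938 = 0.0062

P(X > 87.5) ≈ 0.0062


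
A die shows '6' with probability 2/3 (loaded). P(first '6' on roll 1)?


Geometric: P(X=1) = (1-p)^(k-1)×p = (1/3)^0×2/3 = 2/3

P(X=1) = 2/3 ≈ 66.67%


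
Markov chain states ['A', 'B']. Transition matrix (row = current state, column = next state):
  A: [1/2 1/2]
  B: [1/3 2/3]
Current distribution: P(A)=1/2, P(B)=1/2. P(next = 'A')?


P(next=A) = Σᵢ P(now=i)×P(i→A)
= 1/2×1/2 + 1/2×1/3
= 1/4 + 1/6 = 5/12

P = 5/12 ≈ 0.4167


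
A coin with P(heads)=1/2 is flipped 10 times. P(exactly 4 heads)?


Binomial: P(X=4) = C(10,4)×p^4×(1-p)^6
= 210 × 1/16 × 1/64 = 105/512

P(X=4) = 105/512 ≈ 20.51%


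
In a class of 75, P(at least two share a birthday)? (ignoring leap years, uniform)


P(all different) = Π(365-i)/365 for i=0..74
= 0.000280
P(match) = 1 - 0.000280 = 0.999720

P ≈ 0.9997 ≈ 99.97%


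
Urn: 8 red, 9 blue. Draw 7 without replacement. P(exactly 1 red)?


Hypergeometric: C(8,1)×C(9,6)/C(17,7)
= 8×84/19448 = 84/2431

P(X=1) = 84/2431 ≈ 3.46%


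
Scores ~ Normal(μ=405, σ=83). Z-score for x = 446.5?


z = (x - μ)/σ = (446.5 - 405)/83 = 0.5

z = 0.5


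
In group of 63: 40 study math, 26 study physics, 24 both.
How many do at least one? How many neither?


|A∪B| = 40+26-24 = 42
Neither = 63-42 = 21

At least one: 42; Neither: 21


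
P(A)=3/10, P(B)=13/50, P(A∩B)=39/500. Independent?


P(A)×P(B) = 39/500
P(A∩B) = 39/500
Equal ✓ → Independent

Yes, independent


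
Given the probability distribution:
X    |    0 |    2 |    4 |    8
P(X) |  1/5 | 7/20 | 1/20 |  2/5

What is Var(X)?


E[X] = 41/10
E[X²] = 139/5
Var(X) = E[X²] - (E[X])² = 139/5 - 1681/100 = 1099/100

Var(X) = 1099/100 ≈ 10.9900


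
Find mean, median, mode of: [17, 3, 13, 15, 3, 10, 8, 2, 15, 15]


Sorted: [2, 3, 3, 8, 10, 13, 15, 15, 15, 17]
Mean = 101/10
Median = 23/2
Freq: {17: 1, 3: 2, 13: 1, 15: 3, 10: 1, 8: 1, 2: 1}
Mode: [15]

Mean=101/10, Median=23/2, Mode=15


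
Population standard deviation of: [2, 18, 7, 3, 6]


Mean = 36/5
  (2-36/5)²=676/25
  (18-36/5)²=2916/25
  (7-36/5)²=1/25
  (3-36/5)²=441/25
  (6-36/5)²=36/25
Σ(x-μ)² = 814/5
σ² = (814/5)/5 = 814/25

σ = √(814/25) ≈ 5.7061


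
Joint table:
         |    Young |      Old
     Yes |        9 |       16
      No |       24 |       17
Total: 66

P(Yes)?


P(Yes) = (9+16)/66 = 25/66

P(Yes) = 25/66 ≈ 37.88%


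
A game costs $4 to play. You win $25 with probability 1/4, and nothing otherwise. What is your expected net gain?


E[gain] = (25-4)×1/4 + (-4)×3/4
= 21/4 - 3 = 9/4

Expected net gain = $9/4 ≈ $2.25


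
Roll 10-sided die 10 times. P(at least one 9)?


P(no 9)^10 = (9/10)^10 = 3486784401/10000000000
P(≥1) = 1 - 3486784401/10000000000 = 6513215599/10000000000

P = 6513215599/10000000000 ≈ 65.13%


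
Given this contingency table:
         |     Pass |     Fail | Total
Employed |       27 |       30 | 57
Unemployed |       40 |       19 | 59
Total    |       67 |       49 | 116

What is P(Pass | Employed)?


P(Pass | Employed) = 27/(27+30) = 27/57 = 9/19

P(Pass|Employed) = 9/19 ≈ 47.37%


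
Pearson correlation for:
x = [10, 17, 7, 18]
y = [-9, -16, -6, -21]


n=4, Σx=52, Σy=-52, Σxy=-782, Σx²=762, Σy²=814
r = (4×(-782) - 52×(-52))/√((4×762 - 52²)(4×814 - (-52)²))
= -424/√(344×552) = -424/√189888 ≈ -424/435.7614 ≈ -0.9730

r ≈ -0.9730


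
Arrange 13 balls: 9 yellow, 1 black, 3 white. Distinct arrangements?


13!/(9!×1!×3!) = 2860

2860


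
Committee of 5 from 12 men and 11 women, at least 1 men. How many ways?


Count by #men:
  1M,4W: C(12,1)×C(11,4)=3960
  2M,3W: C(12,2)×C(11,3)=10890
  3M,2W: C(12,3)×C(11,2)=12100
  4M,1W: C(12,4)×C(11,1)=5445
  5M,0W: C(12,5)×C(11,0)=792
Total = 33187

33187


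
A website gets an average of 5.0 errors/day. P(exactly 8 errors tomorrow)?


Poisson(λ=5.0): P(X=8) = e^(-λ)×λ^k/k!
= e^(-5.0) × 5.0^8 / 8!
≈ 0.006737946999 × 390625 / 40320 ≈ 0.065278

P(X=8) ≈ 0.065278 ≈ 6.53%


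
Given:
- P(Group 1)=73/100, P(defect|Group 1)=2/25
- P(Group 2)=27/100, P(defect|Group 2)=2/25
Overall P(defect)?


P(B) = Σ P(B|Aᵢ)×P(Aᵢ)
  2/25×73/100 = 73/1250
  2/25×27/100 = 27/1250
Sum = 2/25

P(defect) = 2/25 ≈ 8.00%


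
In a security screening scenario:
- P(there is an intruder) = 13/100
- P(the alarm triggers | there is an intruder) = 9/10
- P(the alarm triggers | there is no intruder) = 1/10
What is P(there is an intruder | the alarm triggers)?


Using Bayes' theorem:
P(A|B) = P(B|A)·P(A) / P(B)

P(the alarm triggers) = 9/10 × 13/100 + 1/10 × 87/100
= 117/1000 + 87/1000 = 51/250

P(there is an intruder|the alarm triggers) = (117/1000) / (51/250) = 39/68

P(there is an intruder|the alarm triggers) = 39/68 ≈ 57.35%


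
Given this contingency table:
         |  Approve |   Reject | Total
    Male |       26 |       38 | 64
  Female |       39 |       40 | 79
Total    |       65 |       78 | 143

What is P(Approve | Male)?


P(Approve | Male) = 26/(26+38) = 26/64 = 13/32

P(Approve|Male) = 13/32 ≈ 40.62%


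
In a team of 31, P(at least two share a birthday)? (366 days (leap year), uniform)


P(all different) = Π(366-i)/366 for i=0..30
= 0.270541
P(match) = 1 - 0.270541 = 0.729459

P ≈ 0.7295 ≈ 72.95%


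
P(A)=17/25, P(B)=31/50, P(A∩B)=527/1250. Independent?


P(A)×P(B) = 527/1250
P(A∩B) = 527/1250
Equal ✓ → Independent

Yes, independent


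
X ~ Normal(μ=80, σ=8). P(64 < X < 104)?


z₁=(64-80)/8=-2.0, z₂=(104-80)/8=3.0
P = Φ(3.0) - Φ(-2.0) = 0.998650 - 0.022750 = 0.975900 ≈ 0.9759

P(64 < X < 104) ≈ 0.9759


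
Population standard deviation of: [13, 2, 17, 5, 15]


Mean = 52/5
  (13-52/5)²=169/25
  (2-52/5)²=1764/25
  (17-52/5)²=1089/25
  (5-52/5)²=729/25
  (15-52/5)²=529/25
Σ(x-μ)² = 856/5
σ² = (856/5)/5 = 856/25

σ = √(856/25) ≈ 5.8515


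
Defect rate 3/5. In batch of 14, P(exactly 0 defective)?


Binomial: P(X=0) = C(14,0)×p^0×(1-p)^14
= 1 × 1 × 16384/6103515625 = 16384/6103515625

P(X=0) = 16384/6103515625 ≈ 0.00%


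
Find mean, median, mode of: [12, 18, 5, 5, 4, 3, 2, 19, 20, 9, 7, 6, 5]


Sorted: [2, 3, 4, 5, 5, 5, 6, 7, 9, 12, 18, 19, 20]
Mean = 115/13
Median = 6
Freq: {12: 1, 18: 1, 5: 3, 4: 1, 3: 1, 2: 1, 19: 1, 20: 1, 9: 1, 7: 1, 6: 1}
Mode: [5]

Mean=115/13, Median=6, Mode=5


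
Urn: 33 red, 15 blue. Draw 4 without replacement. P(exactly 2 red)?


Hypergeometric: C(33,2)×C(15,2)/C(48,4)
= 528×105/194580 = 308/1081

P(X=2) = 308/1081 ≈ 28.49%


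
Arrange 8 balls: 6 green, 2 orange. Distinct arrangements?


8!/(6!×2!) = 28

28


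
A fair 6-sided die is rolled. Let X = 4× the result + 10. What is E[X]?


E[die] = (1+6)/2 = 7/2
E[X] = 4×7/2 + 10 = 24

E[X] = 24


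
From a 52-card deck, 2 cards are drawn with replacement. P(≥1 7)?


P(not a 7) = 48/52 = 12/13
P(none in 2 draws) = (12/13)^2 = 144/169
P(≥1 7) = 1 - 144/169 = 25/169

P = 25/169 ≈ 14.79%


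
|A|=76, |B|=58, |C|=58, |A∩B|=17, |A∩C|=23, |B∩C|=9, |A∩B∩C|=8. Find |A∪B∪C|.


|A∪B∪C| = 76+58+58-17-23-9+8 = 151

|A∪B∪C| = 151


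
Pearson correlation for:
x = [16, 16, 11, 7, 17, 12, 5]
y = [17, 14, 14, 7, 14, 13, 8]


n=7, Σx=84, Σy=87, Σxy=1133, Σx²=1140, Σy²=1159
r = (7×1133 - 84×87)/√((7×1140 - 84²)(7×1159 - 87²))
= 623/√(924×544) = 623/√502656 ≈ 623/708.9824 ≈ 0.8787

r ≈ 0.8787


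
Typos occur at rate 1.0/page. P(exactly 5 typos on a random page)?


Poisson(λ=1.0): P(X=5) = e^(-λ)×λ^k/k!
= e^(-1.0) × 1.0^5 / 5!
≈ 0.3678794412 × 1 / 120 ≈ 0.003066

P(X=5) ≈ 0.003066 ≈ 0.31%


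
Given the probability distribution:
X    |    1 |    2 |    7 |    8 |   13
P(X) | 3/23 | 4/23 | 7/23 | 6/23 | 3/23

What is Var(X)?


E[X] = 147/23
E[X²] = 1253/23
Var(X) = E[X²] - (E[X])² = 1253/23 - 21609/529 = 7210/529

Var(X) = 7210/529 ≈ 13.6295


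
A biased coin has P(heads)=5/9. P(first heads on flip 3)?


Geometric: P(X=3) = (1-p)^(k-1)×p = (4/9)^2×5/9 = 80/729

P(X=3) = 80/729 ≈ 10.97%


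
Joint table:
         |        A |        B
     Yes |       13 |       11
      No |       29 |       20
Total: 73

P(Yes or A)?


P(Yes∨A) = P(Yes) + P(A) - P(Yes∧A)
= (24 + 42 - 13)/73 = 53/73

P = 53/73 ≈ 72.60%


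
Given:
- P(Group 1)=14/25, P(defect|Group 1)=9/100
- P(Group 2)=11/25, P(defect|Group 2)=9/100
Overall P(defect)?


P(B) = Σ P(B|Aᵢ)×P(Aᵢ)
  9/100×14/25 = 63/1250
  9/100×11/25 = 99/2500
Sum = 9/100

P(defect) = 9/100 ≈ 9.00%


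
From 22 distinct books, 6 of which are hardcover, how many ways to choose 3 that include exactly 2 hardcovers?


Choose 2 of the 6 hardcovers and 1 of the other 16 books:
C(6,2)×C(16,1) = 15×16 = 240

240


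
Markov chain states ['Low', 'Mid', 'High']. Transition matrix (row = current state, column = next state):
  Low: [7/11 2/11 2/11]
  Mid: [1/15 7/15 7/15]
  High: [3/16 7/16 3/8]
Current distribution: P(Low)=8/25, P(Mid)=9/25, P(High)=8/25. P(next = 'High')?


P(next=High) = Σᵢ P(now=i)×P(i→High)
= 8/25×2/11 + 9/25×7/15 + 8/25×3/8
= 16/275 + 21/125 + 3/25 = 476/1375

P = 476/1375 ≈ 0.3462


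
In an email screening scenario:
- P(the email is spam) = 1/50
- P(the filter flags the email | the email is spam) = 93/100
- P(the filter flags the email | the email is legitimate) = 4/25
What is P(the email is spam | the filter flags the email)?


Using Bayes' theorem:
P(A|B) = P(B|A)·P(A) / P(B)

P(the filter flags the email) = 93/100 × 1/50 + 4/25 × 49/50
= 93/5000 + 98/625 = 877/5000

P(the email is spam|the filter flags the email) = (93/5000) / (877/5000) = 93/877

P(the email is spam|the filter flags the email) = 93/877 ≈ 10.60%


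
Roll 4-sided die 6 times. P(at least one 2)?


P(no 2)^6 = (3/4)^6 = 729/4096
P(≥1) = 1 - 729/4096 = 3367/4096

P = 3367/4096 ≈ 82.20%


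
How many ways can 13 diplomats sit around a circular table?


Circular arrangements of 13 distinct objects: fix one position to break rotational symmetry.
(n-1)! = 12! = 479001600

479001600


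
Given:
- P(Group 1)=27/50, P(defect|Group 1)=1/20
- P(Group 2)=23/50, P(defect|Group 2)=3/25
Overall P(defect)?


P(B) = Σ P(B|Aᵢ)×P(Aᵢ)
  1/20×27/50 = 27/1000
  3/25×23/50 = 69/1250
Sum = 411/5000

P(defect) = 411/5000 ≈ 8.22%


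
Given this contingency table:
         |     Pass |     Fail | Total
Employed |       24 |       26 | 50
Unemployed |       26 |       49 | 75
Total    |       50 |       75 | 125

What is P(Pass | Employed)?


P(Pass | Employed) = 24/(24+26) = 24/50 = 12/25

P(Pass|Employed) = 12/25 ≈ 48.00%


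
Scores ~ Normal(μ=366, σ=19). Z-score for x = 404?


z = (x - μ)/σ = (404 - 366)/19 = 2.0

z = 2.0


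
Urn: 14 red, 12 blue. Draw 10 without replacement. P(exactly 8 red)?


Hypergeometric: C(14,8)×C(12,2)/C(26,10)
= 3003×66/5311735 = 1386/37145

P(X=8) = 1386/37145 ≈ 3.73%


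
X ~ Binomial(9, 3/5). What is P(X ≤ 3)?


P(X ≤ 3) = Σ P(X=i) for i=0..3
P(X=0) = 512/1953125
P(X=1) = 6912/1953125
P(X=2) = 41472/1953125
P(X=3) = 145152/1953125
Sum = 194048/1953125

P(X ≤ 3) = 194048/1953125 ≈ 9.94%


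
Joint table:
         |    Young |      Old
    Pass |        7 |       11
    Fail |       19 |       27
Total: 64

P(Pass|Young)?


P(Pass|Young) = 7/(7+19) = 7/26

P = 7/26 ≈ 26.92%


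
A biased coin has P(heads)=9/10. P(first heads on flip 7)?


Geometric: P(X=7) = (1-p)^(k-1)×p = (1/10)^6×9/10 = 9/10000000

P(X=7) = 9/10000000 ≈ 0.00%


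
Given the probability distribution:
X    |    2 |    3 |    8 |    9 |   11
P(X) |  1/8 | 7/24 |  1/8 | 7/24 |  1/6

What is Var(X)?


E[X] = 79/12
E[X²] = 659/12
Var(X) = E[X²] - (E[X])² = 659/12 - 6241/144 = 1667/144

Var(X) = 1667/144 ≈ 11.5764


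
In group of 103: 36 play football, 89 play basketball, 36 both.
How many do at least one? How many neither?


|A∪B| = 36+89-36 = 89
Neither = 103-89 = 14

At least one: 89; Neither: 14


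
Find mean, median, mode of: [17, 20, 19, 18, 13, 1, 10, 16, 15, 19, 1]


Sorted: [1, 1, 10, 13, 15, 16, 17, 18, 19, 19, 20]
Mean = 149/11
Median = 16
Freq: {17: 1, 20: 1, 19: 2, 18: 1, 13: 1, 1: 2, 10: 1, 16: 1, 15: 1}
Mode: [1, 19]

Mean=149/11, Median=16, Mode=[1, 19]


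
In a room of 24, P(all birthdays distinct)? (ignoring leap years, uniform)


P(all different) = Π(365-i)/365 for i=0..23
= (365/365)×(364/365)×...×(342/365)
= 0.461656

P ≈ 0.4617 ≈ 46.17%


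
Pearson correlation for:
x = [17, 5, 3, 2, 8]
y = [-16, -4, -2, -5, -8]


n=5, Σx=35, Σy=-35, Σxy=-372, Σx²=391, Σy²=365
r = (5×(-372) - 35×(-35))/√((5×391 - 35²)(5×365 - (-35)²))
= -635/√(730×600) = -635/√438000 ≈ -635/661.8157 ≈ -0.9595

r ≈ -0.9595


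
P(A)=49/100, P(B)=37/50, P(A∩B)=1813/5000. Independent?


P(A)×P(B) = 1813/5000
P(A∩B) = 1813/5000
Equal ✓ → Independent

Yes, independent


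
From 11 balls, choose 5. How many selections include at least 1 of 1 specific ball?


Complement: C(11,5) - C(10,5) = 462 - 252 = 210

210


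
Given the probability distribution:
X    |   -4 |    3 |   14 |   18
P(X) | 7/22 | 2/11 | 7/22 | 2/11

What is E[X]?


E[X] = Σ x·P(X=x)
= (-4)×(7/22) + (3)×(2/11) + (14)×(7/22) + (18)×(2/11)
= 7

E[X] = 7


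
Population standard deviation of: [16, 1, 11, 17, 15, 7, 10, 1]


Mean = 78/8 = 39/4
  (16-39/4)²=625/16
  (1-39/4)²=1225/16
  (11-39/4)²=25/16
  (17-39/4)²=841/16
  (15-39/4)²=441/16
  (7-39/4)²=121/16
  (10-39/4)²=1/16
  (1-39/4)²=1225/16
Σ(x-μ)² = 563/2
σ² = (563/2)/8 = 563/16

σ = √(563/16) ≈ 5.9319


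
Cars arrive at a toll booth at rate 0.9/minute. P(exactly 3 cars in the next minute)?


Poisson(λ=0.9): P(X=3) = e^(-λ)×λ^k/k!
= e^(-0.9) × 0.9^3 / 3!
≈ 0.4065696597 × 0.729 / 6 ≈ 0.049398

P(X=3) ≈ 0.049398 ≈ 4.94%


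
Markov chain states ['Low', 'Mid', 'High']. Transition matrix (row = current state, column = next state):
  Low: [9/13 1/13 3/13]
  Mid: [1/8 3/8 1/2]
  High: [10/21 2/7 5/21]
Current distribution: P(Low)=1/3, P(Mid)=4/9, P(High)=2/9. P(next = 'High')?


P(next=High) = Σᵢ P(now=i)×P(i→High)
= 1/3×3/13 + 4/9×1/2 + 2/9×5/21
= 1/13 + 2/9 + 10/189 = 865/2457

P = 865/2457 ≈ 0.3521


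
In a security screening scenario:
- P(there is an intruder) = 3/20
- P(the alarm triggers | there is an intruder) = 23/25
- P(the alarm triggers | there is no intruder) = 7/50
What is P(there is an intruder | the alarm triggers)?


Using Bayes' theorem:
P(A|B) = P(B|A)·P(A) / P(B)

P(the alarm triggers) = 23/25 × 3/20 + 7/50 × 17/20
= 69/500 + 119/1000 = 257/1000

P(there is an intruder|the alarm triggers) = (69/500) / (257/1000) = 138/257

P(there is an intruder|the alarm triggers) = 138/257 ≈ 53.70%


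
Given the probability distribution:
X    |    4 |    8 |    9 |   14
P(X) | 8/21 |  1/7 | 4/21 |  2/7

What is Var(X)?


E[X] = 176/21
E[X²] = 260/3
Var(X) = E[X²] - (E[X])² = 260/3 - 30976/441 = 7244/441

Var(X) = 7244/441 ≈ 16.4263


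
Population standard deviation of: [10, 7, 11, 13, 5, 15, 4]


Mean = 65/7
  (10-65/7)²=25/49
  (7-65/7)²=256/49
  (11-65/7)²=144/49
  (13-65/7)²=676/49
  (5-65/7)²=900/49
  (15-65/7)²=1600/49
  (4-65/7)²=1369/49
Σ(x-μ)² = 710/7
σ² = (710/7)/7 = 710/49

σ = √(710/49) ≈ 3.8065


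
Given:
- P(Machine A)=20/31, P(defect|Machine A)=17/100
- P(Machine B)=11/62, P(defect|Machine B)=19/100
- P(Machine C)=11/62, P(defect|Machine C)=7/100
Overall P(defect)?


P(B) = Σ P(B|Aᵢ)×P(Aᵢ)
  17/100×20/31 = 17/155
  19/100×11/62 = 209/6200
  7/100×11/62 = 77/6200
Sum = 483/3100

P(defect) = 483/3100 ≈ 15.58%


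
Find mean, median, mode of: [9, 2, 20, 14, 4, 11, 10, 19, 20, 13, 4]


Sorted: [2, 4, 4, 9, 10, 11, 13, 14, 19, 20, 20]
Mean = 126/11
Median = 11
Freq: {9: 1, 2: 1, 20: 2, 14: 1, 4: 2, 11: 1, 10: 1, 19: 1, 13: 1}
Mode: [4, 20]

Mean=126/11, Median=11, Mode=[4, 20]


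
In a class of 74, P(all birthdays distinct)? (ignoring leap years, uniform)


P(all different) = Π(365-i)/365 for i=0..73
= (365/365)×(364/365)×...×(292/365)
= 0.000351

P ≈ 0.0004 ≈ 0.04%


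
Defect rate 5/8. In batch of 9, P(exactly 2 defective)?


Binomial: P(X=2) = C(9,2)×p^2×(1-p)^7
= 36 × 25/64 × 2187/2097152 = 492075/33554432

P(X=2) = 492075/33554432 ≈ 1.47%


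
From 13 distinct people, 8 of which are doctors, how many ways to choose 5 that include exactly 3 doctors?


Choose 3 of the 8 doctors and 2 of the other 5 people:
C(8,3)×C(5,2) = 56×10 = 560

560


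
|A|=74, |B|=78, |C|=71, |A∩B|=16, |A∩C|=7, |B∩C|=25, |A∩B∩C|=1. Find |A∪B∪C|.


|A∪B∪C| = 74+78+71-16-7-25+1 = 176

|A∪B∪C| = 176


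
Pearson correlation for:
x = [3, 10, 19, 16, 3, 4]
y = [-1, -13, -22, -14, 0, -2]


n=6, Σx=55, Σy=-52, Σxy=-783, Σx²=751, Σy²=854
r = (6×(-783) - 55×(-52))/√((6×751 - 55²)(6×854 - (-52)²))
= -1838/√(1481×2420) = -1838/√3584020 ≈ -1838/1893.1508 ≈ -0.9709

r ≈ -0.9709
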